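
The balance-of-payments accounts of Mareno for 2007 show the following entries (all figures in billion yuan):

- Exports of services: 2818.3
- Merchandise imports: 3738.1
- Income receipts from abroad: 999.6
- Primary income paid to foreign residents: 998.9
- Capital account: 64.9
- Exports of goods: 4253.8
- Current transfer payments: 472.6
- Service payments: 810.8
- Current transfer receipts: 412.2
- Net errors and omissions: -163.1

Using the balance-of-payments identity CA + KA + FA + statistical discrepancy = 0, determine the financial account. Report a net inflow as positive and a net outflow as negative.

Goods balance = 4253.8 - 3738.1 = 515.7
Services balance = 2818.3 - 810.8 = 2007.5
Trade balance (goods + services) = 515.7 + 2007.5 = 2523.2
Net primary income = 999.6 - 998.9 = 0.7
Net secondary income = 412.2 - 472.6 = -60.4
Current account = 2523.2 + 0.7 + (-60.4) = 2463.5
Financial account = -(2463.5 + 64.9 + (-163.1)) = -2365.3

-2365.3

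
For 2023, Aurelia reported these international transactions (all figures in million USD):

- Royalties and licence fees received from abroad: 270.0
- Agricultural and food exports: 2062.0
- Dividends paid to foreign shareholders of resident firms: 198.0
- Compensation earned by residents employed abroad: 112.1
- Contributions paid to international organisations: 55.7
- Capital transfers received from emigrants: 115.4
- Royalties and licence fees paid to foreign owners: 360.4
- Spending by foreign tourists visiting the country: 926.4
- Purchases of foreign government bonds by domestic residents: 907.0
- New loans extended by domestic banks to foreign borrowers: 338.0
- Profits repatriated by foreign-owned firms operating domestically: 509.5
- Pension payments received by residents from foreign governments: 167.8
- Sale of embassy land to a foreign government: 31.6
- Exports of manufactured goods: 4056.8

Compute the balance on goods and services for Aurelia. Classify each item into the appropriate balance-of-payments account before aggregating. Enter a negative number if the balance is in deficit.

Goods: 4056.8 + 2062.0 = 6118.8
Services: 926.4 + 270.0 - 360.4 = 836.0
Trade balance = 6118.8 + 836.0 = 6954.8
(Excluded from the trade balance — primary income: dividends paid to foreign shareholders of resident firms 198.0, compensation earned by residents employed abroad 112.1, profits repatriated by foreign-owned firms operating domestically 509.5; secondary income: contributions paid to international organisations 55.7, pension payments received by residents from foreign governments 167.8; capital account: capital transfers received from emigrants 115.4, sale of embassy land to a foreign government 31.6; financial account: purchases of foreign government bonds by domestic residents 907.0, new loans extended by domestic banks to foreign borrowers 338.0.)

6954.8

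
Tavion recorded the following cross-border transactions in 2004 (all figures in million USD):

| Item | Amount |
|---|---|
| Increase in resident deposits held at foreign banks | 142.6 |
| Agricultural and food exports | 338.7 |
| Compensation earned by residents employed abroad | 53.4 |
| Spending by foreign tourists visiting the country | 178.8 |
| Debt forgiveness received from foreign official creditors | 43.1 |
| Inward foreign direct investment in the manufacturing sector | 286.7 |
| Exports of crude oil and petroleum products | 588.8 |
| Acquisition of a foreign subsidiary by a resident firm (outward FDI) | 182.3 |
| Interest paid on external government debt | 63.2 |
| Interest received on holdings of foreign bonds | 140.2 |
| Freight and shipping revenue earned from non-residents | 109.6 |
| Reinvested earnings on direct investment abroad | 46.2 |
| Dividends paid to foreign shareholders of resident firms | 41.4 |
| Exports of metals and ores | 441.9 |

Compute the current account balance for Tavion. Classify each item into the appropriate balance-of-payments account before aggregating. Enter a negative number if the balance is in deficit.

1793.0

Goods: 338.7 + 441.9 + 588.8 = 1369.4
Services: 109.6 + 178.8 = 288.4
Primary income: 53.4 - 41.4 + 140.2 - 63.2 + 46.2 = 135.2
Current account = 1369.4 + 288.4 + 135.2 = 1793.0
(Excluded from the current account — financial account: increase in resident deposits held at foreign banks 142.6, inward foreign direct investment in the manufacturing sector 286.7, acquisition of a foreign subsidiary by a resident firm (outward FDI) 182.3; capital account: debt forgiveness received from foreign official creditors 43.1.)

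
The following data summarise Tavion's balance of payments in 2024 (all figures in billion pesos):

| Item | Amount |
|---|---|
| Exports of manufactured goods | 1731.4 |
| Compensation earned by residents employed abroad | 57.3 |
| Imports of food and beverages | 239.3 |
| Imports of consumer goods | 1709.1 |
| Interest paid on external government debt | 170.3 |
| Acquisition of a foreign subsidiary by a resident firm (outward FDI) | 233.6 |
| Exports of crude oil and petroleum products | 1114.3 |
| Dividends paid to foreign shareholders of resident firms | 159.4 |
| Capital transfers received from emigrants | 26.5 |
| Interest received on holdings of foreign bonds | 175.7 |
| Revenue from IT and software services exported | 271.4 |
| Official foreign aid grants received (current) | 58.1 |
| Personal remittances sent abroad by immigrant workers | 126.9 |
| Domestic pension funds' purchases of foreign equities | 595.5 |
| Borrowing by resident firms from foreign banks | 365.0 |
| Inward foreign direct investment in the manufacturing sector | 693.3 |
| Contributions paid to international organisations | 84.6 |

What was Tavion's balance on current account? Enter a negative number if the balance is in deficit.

918.6

Goods: 1114.3 - 239.3 - 1709.1 + 1731.4 = 897.3
Services: 271.4
Primary income: 175.7 - 159.4 - 170.3 + 57.3 = -96.7
Secondary income: -84.6 - 126.9 + 58.1 = -153.4
Current account = 897.3 + 271.4 + (-96.7) + (-153.4) = 918.6
(Excluded from the current account — financial account: acquisition of a foreign subsidiary by a resident firm (outward FDI) 233.6, domestic pension funds' purchases of foreign equities 595.5, borrowing by resident firms from foreign banks 365.0, inward foreign direct investment in the manufacturing sector 693.3; capital account: capital transfers received from emigrants 26.5.)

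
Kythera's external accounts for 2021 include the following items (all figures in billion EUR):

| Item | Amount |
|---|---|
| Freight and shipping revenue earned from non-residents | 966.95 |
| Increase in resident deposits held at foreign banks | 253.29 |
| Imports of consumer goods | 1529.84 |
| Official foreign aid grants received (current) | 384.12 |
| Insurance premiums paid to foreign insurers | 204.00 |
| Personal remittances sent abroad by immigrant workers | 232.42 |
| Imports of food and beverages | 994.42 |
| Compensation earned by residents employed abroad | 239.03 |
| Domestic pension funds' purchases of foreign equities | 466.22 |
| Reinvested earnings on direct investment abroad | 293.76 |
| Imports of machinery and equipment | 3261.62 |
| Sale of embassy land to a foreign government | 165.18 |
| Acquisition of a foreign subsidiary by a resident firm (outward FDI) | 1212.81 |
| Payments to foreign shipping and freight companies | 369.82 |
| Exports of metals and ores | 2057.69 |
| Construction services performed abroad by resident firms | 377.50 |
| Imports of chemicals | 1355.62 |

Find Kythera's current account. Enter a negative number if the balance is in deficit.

-3628.69

Goods: 2057.69 - 1529.84 - 994.42 - 3261.62 - 1355.62 = -5083.81
Services: 377.50 + 966.95 - 204.00 - 369.82 = 770.63
Primary income: 293.76 + 239.03 = 532.79
Secondary income: -232.42 + 384.12 = 151.70
Current account = (-5083.81) + 770.63 + 532.79 + 151.70 = -3628.69
(Excluded from the current account — financial account: increase in resident deposits held at foreign banks 253.29, domestic pension funds' purchases of foreign equities 466.22, acquisition of a foreign subsidiary by a resident firm (outward FDI) 1212.81; capital account: sale of embassy land to a foreign government 165.18.)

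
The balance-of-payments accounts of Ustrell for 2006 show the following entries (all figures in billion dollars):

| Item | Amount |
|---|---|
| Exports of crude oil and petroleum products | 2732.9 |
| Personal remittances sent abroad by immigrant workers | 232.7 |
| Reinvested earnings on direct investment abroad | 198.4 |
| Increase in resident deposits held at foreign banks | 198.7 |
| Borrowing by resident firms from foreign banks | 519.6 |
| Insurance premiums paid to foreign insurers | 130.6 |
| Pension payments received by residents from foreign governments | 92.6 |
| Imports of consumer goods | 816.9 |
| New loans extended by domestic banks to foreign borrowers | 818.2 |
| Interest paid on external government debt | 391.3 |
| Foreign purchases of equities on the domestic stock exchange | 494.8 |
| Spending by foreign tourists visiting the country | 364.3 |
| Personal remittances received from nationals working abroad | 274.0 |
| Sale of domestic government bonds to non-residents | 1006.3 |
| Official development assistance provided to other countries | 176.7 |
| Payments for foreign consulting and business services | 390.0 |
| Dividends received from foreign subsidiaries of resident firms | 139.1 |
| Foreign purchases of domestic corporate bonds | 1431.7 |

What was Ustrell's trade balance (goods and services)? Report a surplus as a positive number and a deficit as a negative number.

Goods: 2732.9 - 816.9 = 1916.0
Services: 364.3 - 130.6 - 390.0 = -156.3
Trade balance = 1916.0 + (-156.3) = 1759.7
(Excluded from the trade balance — secondary income: personal remittances sent abroad by immigrant workers 232.7, pension payments received by residents from foreign governments 92.6, personal remittances received from nationals working abroad 274.0, official development assistance provided to other countries 176.7; primary income: reinvested earnings on direct investment abroad 198.4, interest paid on external government debt 391.3, dividends received from foreign subsidiaries of resident firms 139.1; financial account: increase in resident deposits held at foreign banks 198.7, borrowing by resident firms from foreign banks 519.6, new loans extended by domestic banks to foreign borrowers 818.2, foreign purchases of equities on the domestic stock exchange 494.8, sale of domestic government bonds to non-residents 1006.3, foreign purchases of domestic corporate bonds 1431.7.)

1759.7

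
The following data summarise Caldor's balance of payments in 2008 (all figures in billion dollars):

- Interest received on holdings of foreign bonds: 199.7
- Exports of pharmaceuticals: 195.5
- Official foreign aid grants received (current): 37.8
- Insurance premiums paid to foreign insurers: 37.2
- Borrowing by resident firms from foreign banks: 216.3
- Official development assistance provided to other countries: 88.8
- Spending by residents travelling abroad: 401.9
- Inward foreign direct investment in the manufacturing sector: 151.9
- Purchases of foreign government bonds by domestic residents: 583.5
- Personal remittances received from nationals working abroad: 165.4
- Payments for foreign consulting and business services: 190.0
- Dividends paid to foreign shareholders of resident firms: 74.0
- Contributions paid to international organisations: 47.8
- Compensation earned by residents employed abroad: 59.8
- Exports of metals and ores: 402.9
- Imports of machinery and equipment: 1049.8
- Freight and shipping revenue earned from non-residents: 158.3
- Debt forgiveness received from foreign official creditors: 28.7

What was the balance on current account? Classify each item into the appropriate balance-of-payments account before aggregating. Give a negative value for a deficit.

-670.1

Goods: 402.9 - 1049.8 + 195.5 = -451.4
Services: 158.3 - 401.9 - 37.2 - 190.0 = -470.8
Primary income: 59.8 - 74.0 + 199.7 = 185.5
Secondary income: 37.8 - 88.8 - 47.8 + 165.4 = 66.6
Current account = (-451.4) + (-470.8) + 185.5 + 66.6 = -670.1
(Excluded from the current account — financial account: borrowing by resident firms from foreign banks 216.3, inward foreign direct investment in the manufacturing sector 151.9, purchases of foreign government bonds by domestic residents 583.5; capital account: debt forgiveness received from foreign official creditors 28.7.)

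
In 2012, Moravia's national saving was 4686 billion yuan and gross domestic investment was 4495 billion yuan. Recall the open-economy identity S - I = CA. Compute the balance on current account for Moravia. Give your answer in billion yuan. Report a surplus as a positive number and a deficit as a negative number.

191

CA = S - I = 4686 - 4495 = 191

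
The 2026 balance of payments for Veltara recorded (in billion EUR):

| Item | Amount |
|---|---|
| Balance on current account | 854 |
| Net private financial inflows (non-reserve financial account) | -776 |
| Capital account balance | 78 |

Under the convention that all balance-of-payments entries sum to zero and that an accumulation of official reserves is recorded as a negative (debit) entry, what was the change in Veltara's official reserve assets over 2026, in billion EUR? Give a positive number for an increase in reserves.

156

Official reserve transactions balance = -(854 + 78 + (-776)) = -156
An accumulation of reserves is recorded as a debit (negative entry), so the change in the stock of reserves is the negative of that balance.
Change in official reserves = -(-156) = 156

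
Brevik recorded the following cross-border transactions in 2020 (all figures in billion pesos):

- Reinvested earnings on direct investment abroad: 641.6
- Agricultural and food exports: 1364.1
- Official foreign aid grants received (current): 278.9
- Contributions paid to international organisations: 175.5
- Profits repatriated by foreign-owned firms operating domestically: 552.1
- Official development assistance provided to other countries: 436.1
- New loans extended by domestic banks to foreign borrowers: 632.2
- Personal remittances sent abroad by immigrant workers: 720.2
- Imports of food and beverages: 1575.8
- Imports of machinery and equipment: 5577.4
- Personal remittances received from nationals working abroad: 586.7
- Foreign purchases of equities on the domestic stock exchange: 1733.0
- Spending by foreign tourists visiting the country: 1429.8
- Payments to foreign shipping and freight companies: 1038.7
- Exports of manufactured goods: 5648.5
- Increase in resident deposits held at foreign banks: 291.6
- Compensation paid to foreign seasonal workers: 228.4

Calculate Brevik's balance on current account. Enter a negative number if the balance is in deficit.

-354.6

Goods: 5648.5 + 1364.1 - 1575.8 - 5577.4 = -140.6
Services: 1429.8 - 1038.7 = 391.1
Primary income: -552.1 - 228.4 + 641.6 = -138.9
Secondary income: 278.9 + 586.7 - 720.2 - 175.5 - 436.1 = -466.2
Current account = (-140.6) + 391.1 + (-138.9) + (-466.2) = -354.6
(Excluded from the current account — financial account: new loans extended by domestic banks to foreign borrowers 632.2, foreign purchases of equities on the domestic stock exchange 1733.0, increase in resident deposits held at foreign banks 291.6.)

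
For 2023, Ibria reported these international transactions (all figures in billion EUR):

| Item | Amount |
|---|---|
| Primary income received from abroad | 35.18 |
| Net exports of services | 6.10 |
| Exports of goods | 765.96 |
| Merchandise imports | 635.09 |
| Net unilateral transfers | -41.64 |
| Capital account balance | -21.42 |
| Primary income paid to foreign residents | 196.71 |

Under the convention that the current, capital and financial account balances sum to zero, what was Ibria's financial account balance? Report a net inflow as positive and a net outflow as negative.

Goods balance = 765.96 - 635.09 = 130.87
Services balance = 6.10
Trade balance (goods + services) = 130.87 + 6.10 = 136.97
Net primary income = 35.18 - 196.71 = -161.53
Net secondary income = -41.64
Current account = 136.97 + (-161.53) + (-41.64) = -66.20
Financial account = -(-66.20 + (-21.42)) = 87.62

87.62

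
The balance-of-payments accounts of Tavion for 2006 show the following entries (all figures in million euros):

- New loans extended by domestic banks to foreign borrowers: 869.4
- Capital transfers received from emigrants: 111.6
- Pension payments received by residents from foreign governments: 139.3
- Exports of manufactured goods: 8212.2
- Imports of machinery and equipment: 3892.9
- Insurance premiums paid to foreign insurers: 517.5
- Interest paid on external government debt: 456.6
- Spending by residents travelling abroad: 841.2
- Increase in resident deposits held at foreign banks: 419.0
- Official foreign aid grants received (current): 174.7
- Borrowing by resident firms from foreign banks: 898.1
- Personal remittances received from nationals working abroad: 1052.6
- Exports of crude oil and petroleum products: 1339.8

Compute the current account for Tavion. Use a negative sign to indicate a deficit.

5210.4

Goods: 1339.8 - 3892.9 + 8212.2 = 5659.1
Services: -517.5 - 841.2 = -1358.7
Primary income: -456.6
Secondary income: 1052.6 + 139.3 + 174.7 = 1366.6
Current account = 5659.1 + (-1358.7) + (-456.6) + 1366.6 = 5210.4
(Excluded from the current account — financial account: new loans extended by domestic banks to foreign borrowers 869.4, increase in resident deposits held at foreign banks 419.0, borrowing by resident firms from foreign banks 898.1; capital account: capital transfers received from emigrants 111.6.)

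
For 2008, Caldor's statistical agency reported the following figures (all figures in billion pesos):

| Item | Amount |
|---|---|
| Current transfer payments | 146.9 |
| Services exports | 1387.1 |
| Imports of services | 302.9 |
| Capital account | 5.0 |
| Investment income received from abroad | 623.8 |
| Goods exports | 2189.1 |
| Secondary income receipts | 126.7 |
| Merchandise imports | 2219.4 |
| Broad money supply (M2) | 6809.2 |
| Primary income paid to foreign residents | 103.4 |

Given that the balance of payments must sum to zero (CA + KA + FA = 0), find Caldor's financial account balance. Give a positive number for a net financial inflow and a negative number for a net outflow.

Goods balance = 2189.1 - 2219.4 = -30.3
Services balance = 1387.1 - 302.9 = 1084.2
Trade balance (goods + services) = -30.3 + 1084.2 = 1053.9
Net primary income = 623.8 - 103.4 = 520.4
Net secondary income = 126.7 - 146.9 = -20.2
Current account = 1053.9 + 520.4 + (-20.2) = 1554.1
Financial account = -(1554.1 + 5.0) = -1559.1

-1559.1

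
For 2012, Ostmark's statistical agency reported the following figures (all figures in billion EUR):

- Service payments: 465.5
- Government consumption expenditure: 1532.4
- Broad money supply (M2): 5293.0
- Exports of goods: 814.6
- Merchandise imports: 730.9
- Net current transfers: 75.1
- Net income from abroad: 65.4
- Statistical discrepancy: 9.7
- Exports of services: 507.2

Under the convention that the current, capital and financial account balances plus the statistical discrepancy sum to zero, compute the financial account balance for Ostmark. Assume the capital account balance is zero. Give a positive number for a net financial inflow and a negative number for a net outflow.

-275.6

Goods balance = 814.6 - 730.9 = 83.7
Services balance = 507.2 - 465.5 = 41.7
Trade balance (goods + services) = 83.7 + 41.7 = 125.4
Net primary income = 65.4
Net secondary income = 75.1
Current account = 125.4 + 65.4 + 75.1 = 265.9
Financial account = -(265.9 + 9.7) = -275.6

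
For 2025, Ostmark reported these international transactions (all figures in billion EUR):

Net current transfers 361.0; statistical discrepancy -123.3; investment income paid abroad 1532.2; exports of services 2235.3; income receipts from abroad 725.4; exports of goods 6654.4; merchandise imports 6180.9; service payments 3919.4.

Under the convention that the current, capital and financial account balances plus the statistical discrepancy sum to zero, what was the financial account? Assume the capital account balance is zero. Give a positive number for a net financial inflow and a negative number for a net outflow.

1779.7

Goods balance = 6654.4 - 6180.9 = 473.5
Services balance = 2235.3 - 3919.4 = -1684.1
Trade balance (goods + services) = 473.5 + (-1684.1) = -1210.6
Net primary income = 725.4 - 1532.2 = -806.8
Net secondary income = 361.0
Current account = -1210.6 + (-806.8) + 361.0 = -1656.4
Financial account = -(-1656.4 + (-123.3)) = 1779.7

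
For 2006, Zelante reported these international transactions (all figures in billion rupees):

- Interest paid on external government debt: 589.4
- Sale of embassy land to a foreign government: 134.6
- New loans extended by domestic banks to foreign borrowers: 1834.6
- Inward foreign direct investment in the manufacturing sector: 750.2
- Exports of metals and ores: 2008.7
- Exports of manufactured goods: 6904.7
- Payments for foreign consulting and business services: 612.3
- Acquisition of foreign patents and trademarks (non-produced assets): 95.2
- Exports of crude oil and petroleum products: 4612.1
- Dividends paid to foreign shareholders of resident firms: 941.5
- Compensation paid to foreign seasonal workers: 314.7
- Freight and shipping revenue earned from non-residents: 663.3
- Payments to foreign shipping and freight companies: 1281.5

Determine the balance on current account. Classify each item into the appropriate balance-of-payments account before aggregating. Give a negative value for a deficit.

Goods: 2008.7 + 6904.7 + 4612.1 = 13525.5
Services: -1281.5 + 663.3 - 612.3 = -1230.5
Primary income: -314.7 - 941.5 - 589.4 = -1845.6
Current account = 13525.5 + (-1230.5) + (-1845.6) = 10449.4
(Excluded from the current account — capital account: sale of embassy land to a foreign government 134.6, acquisition of foreign patents and trademarks (non-produced assets) 95.2; financial account: new loans extended by domestic banks to foreign borrowers 1834.6, inward foreign direct investment in the manufacturing sector 750.2.)

10449.4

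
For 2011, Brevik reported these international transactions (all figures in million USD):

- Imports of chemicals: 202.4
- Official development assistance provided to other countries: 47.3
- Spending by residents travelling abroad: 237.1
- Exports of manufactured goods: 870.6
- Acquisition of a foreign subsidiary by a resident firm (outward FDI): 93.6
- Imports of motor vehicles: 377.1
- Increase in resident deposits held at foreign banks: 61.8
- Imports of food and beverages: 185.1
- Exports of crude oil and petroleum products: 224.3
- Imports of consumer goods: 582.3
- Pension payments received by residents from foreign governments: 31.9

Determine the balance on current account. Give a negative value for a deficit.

-504.5

Goods: -185.1 - 582.3 + 224.3 + 870.6 - 377.1 - 202.4 = -252.0
Services: -237.1
Secondary income: -47.3 + 31.9 = -15.4
Current account = (-252.0) + (-237.1) + (-15.4) = -504.5
(Excluded from the current account — financial account: acquisition of a foreign subsidiary by a resident firm (outward FDI) 93.6, increase in resident deposits held at foreign banks 61.8.)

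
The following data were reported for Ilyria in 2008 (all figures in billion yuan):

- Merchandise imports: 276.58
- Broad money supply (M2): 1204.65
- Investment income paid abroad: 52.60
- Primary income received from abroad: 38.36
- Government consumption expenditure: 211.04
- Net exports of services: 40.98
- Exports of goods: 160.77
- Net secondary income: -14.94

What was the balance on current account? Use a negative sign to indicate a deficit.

Goods balance = 160.77 - 276.58 = -115.81
Services balance = 40.98
Trade balance (goods + services) = -115.81 + 40.98 = -74.83
Net primary income = 38.36 - 52.60 = -14.24
Net secondary income = -14.94
Current account = -74.83 + (-14.24) + (-14.94) = -104.01

-104.01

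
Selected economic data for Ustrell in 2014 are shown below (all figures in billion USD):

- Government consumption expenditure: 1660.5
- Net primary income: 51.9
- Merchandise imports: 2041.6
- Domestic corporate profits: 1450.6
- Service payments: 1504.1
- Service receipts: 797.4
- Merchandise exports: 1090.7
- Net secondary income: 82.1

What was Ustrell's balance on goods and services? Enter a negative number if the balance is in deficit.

Goods balance = 1090.7 - 2041.6 = -950.9
Services balance = 797.4 - 1504.1 = -706.7
Trade balance (goods + services) = -950.9 + (-706.7) = -1657.6

-1657.6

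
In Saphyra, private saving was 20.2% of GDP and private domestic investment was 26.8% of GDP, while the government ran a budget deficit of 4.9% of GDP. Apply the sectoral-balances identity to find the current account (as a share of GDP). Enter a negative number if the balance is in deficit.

By the sectoral-balances identity, CA = (S_private - I) + (T - G).
Private balance = 20.2 - 26.8 = -6.6
Government balance (T - G) = -4.9
CA = -6.6 + (-4.9) = -11.5

-11.5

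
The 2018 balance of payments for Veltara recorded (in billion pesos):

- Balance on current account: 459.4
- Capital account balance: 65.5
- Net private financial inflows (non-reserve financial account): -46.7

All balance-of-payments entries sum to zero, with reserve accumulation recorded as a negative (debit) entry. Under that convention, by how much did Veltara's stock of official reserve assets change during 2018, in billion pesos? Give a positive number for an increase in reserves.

Official reserve transactions balance = -(459.4 + 65.5 + (-46.7)) = -478.2
An accumulation of reserves is recorded as a debit (negative entry), so the change in the stock of reserves is the negative of that balance.
Change in official reserves = -(-478.2) = 478.2

478.2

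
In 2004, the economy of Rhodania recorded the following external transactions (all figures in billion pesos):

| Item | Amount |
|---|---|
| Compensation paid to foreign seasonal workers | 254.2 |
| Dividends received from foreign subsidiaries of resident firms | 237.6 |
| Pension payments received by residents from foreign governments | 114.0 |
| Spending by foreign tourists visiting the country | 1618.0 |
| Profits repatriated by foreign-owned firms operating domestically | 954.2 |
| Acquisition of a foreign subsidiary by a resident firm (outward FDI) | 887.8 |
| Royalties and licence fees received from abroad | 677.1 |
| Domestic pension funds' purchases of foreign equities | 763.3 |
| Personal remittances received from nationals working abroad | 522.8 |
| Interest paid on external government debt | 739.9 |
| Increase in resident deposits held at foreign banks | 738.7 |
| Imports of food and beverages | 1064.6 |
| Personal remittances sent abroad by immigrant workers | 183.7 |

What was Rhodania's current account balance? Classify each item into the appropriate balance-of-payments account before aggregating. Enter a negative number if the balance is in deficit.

-27.1

Goods: -1064.6
Services: 677.1 + 1618.0 = 2295.1
Primary income: -739.9 + 237.6 - 954.2 - 254.2 = -1710.7
Secondary income: -183.7 + 522.8 + 114.0 = 453.1
Current account = (-1064.6) + 2295.1 + (-1710.7) + 453.1 = -27.1
(Excluded from the current account — financial account: acquisition of a foreign subsidiary by a resident firm (outward FDI) 887.8, domestic pension funds' purchases of foreign equities 763.3, increase in resident deposits held at foreign banks 738.7.)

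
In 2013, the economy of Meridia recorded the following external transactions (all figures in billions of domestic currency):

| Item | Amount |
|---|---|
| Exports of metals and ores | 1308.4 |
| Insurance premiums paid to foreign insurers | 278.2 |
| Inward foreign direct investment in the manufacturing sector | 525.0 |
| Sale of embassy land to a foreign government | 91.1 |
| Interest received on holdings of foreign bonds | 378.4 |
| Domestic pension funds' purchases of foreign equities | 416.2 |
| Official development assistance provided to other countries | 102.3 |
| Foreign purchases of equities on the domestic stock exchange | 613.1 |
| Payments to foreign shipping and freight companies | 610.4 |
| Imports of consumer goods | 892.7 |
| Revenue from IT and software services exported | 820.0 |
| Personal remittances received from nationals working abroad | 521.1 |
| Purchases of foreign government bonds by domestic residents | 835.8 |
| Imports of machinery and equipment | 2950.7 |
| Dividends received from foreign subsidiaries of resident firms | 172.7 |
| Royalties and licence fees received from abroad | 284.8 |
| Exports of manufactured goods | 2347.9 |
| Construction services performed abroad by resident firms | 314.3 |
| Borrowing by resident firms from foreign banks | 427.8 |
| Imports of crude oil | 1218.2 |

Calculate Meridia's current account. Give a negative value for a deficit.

Goods: -1218.2 + 1308.4 - 2950.7 - 892.7 + 2347.9 = -1405.3
Services: 284.8 - 278.2 + 820.0 - 610.4 + 314.3 = 530.5
Primary income: 172.7 + 378.4 = 551.1
Secondary income: 521.1 - 102.3 = 418.8
Current account = (-1405.3) + 530.5 + 551.1 + 418.8 = 95.1
(Excluded from the current account — financial account: inward foreign direct investment in the manufacturing sector 525.0, domestic pension funds' purchases of foreign equities 416.2, foreign purchases of equities on the domestic stock exchange 613.1, purchases of foreign government bonds by domestic residents 835.8, borrowing by resident firms from foreign banks 427.8; capital account: sale of embassy land to a foreign government 91.1.)

95.1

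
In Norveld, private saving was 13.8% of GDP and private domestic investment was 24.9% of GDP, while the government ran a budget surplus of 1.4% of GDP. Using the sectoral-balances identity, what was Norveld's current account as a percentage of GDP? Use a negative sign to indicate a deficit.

-9.7

By the sectoral-balances identity, CA = (S_private - I) + (T - G).
Private balance = 13.8 - 24.9 = -11.1
Government balance (T - G) = 1.4
CA = -11.1 + 1.4 = -9.7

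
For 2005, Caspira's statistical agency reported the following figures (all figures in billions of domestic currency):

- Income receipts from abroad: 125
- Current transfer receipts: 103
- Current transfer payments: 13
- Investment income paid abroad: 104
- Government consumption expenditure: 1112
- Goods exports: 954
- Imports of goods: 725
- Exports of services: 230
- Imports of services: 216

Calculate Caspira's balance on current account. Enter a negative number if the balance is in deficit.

Goods balance = 954 - 725 = 229
Services balance = 230 - 216 = 14
Trade balance (goods + services) = 229 + 14 = 243
Net primary income = 125 - 104 = 21
Net secondary income = 103 - 13 = 90
Current account = 243 + 21 + 90 = 354

354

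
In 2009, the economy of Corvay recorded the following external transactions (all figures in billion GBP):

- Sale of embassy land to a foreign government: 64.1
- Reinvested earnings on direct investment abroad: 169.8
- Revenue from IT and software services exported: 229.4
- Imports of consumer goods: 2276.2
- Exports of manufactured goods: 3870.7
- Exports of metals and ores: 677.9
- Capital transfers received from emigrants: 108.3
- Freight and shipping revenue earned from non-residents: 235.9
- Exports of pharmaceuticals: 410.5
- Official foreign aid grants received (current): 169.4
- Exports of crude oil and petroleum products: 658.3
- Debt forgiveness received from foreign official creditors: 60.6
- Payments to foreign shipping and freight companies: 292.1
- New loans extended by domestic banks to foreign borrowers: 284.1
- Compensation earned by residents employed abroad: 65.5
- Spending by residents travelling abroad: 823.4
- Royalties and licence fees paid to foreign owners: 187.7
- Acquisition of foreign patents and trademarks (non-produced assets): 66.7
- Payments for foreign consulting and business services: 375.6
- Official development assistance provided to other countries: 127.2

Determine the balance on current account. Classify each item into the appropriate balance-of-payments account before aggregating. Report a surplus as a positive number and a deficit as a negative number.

Goods: 410.5 + 3870.7 - 2276.2 + 658.3 + 677.9 = 3341.2
Services: 229.4 - 375.6 - 187.7 - 823.4 + 235.9 - 292.1 = -1213.5
Primary income: 169.8 + 65.5 = 235.3
Secondary income: -127.2 + 169.4 = 42.2
Current account = 3341.2 + (-1213.5) + 235.3 + 42.2 = 2405.2
(Excluded from the current account — capital account: sale of embassy land to a foreign government 64.1, capital transfers received from emigrants 108.3, debt forgiveness received from foreign official creditors 60.6, acquisition of foreign patents and trademarks (non-produced assets) 66.7; financial account: new loans extended by domestic banks to foreign borrowers 284.1.)

2405.2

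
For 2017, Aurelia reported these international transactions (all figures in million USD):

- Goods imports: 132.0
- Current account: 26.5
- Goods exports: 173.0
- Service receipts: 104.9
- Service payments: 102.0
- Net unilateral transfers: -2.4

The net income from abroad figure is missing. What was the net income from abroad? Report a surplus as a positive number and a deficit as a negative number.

Current account = goods balance + services balance + net primary income + net secondary income
Sum of the known components = 41.5
Net income from abroad = CA - (known components) = 26.5 - 41.5 = -15.0

-15.0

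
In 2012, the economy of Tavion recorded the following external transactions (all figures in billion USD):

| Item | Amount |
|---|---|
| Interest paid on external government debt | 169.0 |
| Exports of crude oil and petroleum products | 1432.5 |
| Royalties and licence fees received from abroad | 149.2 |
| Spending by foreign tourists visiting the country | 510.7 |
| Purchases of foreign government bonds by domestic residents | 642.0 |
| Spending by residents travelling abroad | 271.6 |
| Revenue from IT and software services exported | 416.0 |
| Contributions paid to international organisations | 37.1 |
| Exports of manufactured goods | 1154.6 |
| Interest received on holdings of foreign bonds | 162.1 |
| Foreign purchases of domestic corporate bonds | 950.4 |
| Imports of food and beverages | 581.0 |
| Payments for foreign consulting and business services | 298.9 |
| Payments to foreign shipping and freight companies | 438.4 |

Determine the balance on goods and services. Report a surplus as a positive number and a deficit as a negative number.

Goods: 1154.6 + 1432.5 - 581.0 = 2006.1
Services: 149.2 + 416.0 - 271.6 + 510.7 - 298.9 - 438.4 = 67.0
Trade balance = 2006.1 + 67.0 = 2073.1
(Excluded from the trade balance — primary income: interest paid on external government debt 169.0, interest received on holdings of foreign bonds 162.1; financial account: purchases of foreign government bonds by domestic residents 642.0, foreign purchases of domestic corporate bonds 950.4; secondary income: contributions paid to international organisations 37.1.)

2073.1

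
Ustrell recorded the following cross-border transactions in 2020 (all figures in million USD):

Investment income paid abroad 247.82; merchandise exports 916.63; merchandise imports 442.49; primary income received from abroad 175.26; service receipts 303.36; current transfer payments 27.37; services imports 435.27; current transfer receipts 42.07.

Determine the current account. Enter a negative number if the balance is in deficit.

Goods balance = 916.63 - 442.49 = 474.14
Services balance = 303.36 - 435.27 = -131.91
Trade balance (goods + services) = 474.14 + (-131.91) = 342.23
Net primary income = 175.26 - 247.82 = -72.56
Net secondary income = 42.07 - 27.37 = 14.70
Current account = 342.23 + (-72.56) + 14.70 = 284.37

284.37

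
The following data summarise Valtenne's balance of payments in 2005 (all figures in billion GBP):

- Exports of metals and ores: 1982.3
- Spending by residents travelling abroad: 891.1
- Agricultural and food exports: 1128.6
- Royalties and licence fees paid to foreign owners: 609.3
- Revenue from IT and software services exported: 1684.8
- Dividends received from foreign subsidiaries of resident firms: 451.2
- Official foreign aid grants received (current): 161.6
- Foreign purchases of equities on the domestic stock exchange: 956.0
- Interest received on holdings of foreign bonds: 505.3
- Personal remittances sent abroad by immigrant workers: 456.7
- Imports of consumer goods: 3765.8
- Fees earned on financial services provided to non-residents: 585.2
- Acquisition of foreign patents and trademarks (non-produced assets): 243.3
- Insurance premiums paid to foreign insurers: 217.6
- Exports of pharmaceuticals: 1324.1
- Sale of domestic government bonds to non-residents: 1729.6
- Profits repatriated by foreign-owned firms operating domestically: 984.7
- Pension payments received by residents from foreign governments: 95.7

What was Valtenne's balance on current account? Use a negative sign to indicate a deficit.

Goods: -3765.8 + 1128.6 + 1324.1 + 1982.3 = 669.2
Services: -217.6 + 585.2 + 1684.8 - 609.3 - 891.1 = 552.0
Primary income: 505.3 - 984.7 + 451.2 = -28.2
Secondary income: 95.7 - 456.7 + 161.6 = -199.4
Current account = 669.2 + 552.0 + (-28.2) + (-199.4) = 993.6
(Excluded from the current account — financial account: foreign purchases of equities on the domestic stock exchange 956.0, sale of domestic government bonds to non-residents 1729.6; capital account: acquisition of foreign patents and trademarks (non-produced assets) 243.3.)

993.6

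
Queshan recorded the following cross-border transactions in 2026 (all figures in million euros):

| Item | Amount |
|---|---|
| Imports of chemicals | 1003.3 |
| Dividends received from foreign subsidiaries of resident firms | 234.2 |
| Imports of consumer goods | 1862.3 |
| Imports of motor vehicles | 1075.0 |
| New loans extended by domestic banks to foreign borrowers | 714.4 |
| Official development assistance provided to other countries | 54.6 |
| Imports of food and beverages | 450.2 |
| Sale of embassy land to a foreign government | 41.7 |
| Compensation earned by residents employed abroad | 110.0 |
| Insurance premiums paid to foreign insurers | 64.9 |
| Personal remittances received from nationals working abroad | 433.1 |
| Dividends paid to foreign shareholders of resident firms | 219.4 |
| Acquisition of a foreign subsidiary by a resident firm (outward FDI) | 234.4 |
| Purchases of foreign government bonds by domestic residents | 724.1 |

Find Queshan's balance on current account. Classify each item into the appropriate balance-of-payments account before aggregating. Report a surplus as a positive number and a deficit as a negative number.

-3952.4

Goods: -1862.3 - 1003.3 - 450.2 - 1075.0 = -4390.8
Services: -64.9
Primary income: 234.2 + 110.0 - 219.4 = 124.8
Secondary income: 433.1 - 54.6 = 378.5
Current account = (-4390.8) + (-64.9) + 124.8 + 378.5 = -3952.4
(Excluded from the current account — financial account: new loans extended by domestic banks to foreign borrowers 714.4, acquisition of a foreign subsidiary by a resident firm (outward FDI) 234.4, purchases of foreign government bonds by domestic residents 724.1; capital account: sale of embassy land to a foreign government 41.7.)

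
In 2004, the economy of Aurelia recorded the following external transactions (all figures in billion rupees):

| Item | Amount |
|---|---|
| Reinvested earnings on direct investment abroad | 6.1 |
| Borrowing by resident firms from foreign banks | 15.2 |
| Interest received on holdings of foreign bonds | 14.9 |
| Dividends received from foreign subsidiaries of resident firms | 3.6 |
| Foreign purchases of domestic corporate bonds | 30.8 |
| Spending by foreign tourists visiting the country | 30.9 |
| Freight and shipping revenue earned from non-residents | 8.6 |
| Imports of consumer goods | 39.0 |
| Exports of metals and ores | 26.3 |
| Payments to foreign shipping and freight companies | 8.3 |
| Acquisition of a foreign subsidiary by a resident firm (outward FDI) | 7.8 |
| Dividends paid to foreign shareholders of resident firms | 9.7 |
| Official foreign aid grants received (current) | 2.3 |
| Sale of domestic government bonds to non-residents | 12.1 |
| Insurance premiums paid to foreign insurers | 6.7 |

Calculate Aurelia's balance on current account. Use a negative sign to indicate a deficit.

Goods: 26.3 - 39.0 = -12.7
Services: 8.6 - 8.3 + 30.9 - 6.7 = 24.5
Primary income: 3.6 + 6.1 + 14.9 - 9.7 = 14.9
Secondary income: 2.3
Current account = (-12.7) + 24.5 + 14.9 + 2.3 = 29.0
(Excluded from the current account — financial account: borrowing by resident firms from foreign banks 15.2, foreign purchases of domestic corporate bonds 30.8, acquisition of a foreign subsidiary by a resident firm (outward FDI) 7.8, sale of domestic government bonds to non-residents 12.1.)

29.0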